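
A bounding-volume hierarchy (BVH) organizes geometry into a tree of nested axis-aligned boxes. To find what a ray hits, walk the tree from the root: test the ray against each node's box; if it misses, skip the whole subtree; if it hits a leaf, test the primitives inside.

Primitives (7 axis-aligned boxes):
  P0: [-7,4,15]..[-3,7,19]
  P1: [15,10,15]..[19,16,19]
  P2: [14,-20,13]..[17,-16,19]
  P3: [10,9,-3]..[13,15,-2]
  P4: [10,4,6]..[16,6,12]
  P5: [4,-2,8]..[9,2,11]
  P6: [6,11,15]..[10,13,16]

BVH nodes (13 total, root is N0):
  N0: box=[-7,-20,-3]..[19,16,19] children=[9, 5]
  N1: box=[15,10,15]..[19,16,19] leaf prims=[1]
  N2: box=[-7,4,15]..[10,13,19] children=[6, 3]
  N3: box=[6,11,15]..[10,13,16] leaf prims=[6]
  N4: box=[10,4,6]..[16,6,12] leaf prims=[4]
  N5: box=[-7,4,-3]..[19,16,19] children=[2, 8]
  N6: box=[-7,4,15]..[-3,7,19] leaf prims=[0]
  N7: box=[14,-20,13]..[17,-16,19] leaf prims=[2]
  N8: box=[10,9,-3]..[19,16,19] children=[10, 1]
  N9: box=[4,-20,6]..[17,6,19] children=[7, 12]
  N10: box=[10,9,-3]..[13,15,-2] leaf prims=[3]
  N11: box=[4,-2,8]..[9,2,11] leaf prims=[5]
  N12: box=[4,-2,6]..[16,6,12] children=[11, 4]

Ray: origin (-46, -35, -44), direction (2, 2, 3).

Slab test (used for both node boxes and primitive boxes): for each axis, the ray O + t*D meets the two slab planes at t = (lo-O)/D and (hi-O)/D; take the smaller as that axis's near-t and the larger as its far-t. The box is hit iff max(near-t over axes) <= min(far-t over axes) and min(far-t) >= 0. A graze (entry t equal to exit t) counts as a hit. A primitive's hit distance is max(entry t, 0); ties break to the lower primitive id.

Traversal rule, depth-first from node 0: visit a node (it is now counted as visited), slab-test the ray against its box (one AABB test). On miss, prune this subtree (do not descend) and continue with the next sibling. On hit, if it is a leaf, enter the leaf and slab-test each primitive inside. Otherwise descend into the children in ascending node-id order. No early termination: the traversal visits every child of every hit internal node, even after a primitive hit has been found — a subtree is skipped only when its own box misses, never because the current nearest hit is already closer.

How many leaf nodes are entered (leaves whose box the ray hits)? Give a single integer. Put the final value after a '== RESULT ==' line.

Walk:
N0 x:[39/2,65/2] y:[15/2,51/2] z:[41/3,21] -> hit [39/2,21], descend [5, 9]
  N5 x:[39/2,65/2] y:[39/2,51/2] z:[41/3,21] -> hit [39/2,21], descend [2, 8]
    N2 x:[39/2,28] y:[39/2,24] z:[59/3,21] -> hit [59/3,21], descend [3, 6]
      N3 x:[26,28] y:[23,24] z:[59/3,20] -> miss, prune
      N6 x:[39/2,43/2] y:[39/2,21] z:[59/3,21] -> hit [59/3,21] leaf, test {P0@t=59/3}
    N8 x:[28,65/2] y:[22,51/2] z:[41/3,21] -> miss, prune
  N9 x:[25,63/2] y:[15/2,41/2] z:[50/3,21] -> miss, prune

Summary -> nodes [0, 5, 2, 3, 6, 8, 9]; box-tests=7; leaf-entries=1; first=P0

== RESULT ==
1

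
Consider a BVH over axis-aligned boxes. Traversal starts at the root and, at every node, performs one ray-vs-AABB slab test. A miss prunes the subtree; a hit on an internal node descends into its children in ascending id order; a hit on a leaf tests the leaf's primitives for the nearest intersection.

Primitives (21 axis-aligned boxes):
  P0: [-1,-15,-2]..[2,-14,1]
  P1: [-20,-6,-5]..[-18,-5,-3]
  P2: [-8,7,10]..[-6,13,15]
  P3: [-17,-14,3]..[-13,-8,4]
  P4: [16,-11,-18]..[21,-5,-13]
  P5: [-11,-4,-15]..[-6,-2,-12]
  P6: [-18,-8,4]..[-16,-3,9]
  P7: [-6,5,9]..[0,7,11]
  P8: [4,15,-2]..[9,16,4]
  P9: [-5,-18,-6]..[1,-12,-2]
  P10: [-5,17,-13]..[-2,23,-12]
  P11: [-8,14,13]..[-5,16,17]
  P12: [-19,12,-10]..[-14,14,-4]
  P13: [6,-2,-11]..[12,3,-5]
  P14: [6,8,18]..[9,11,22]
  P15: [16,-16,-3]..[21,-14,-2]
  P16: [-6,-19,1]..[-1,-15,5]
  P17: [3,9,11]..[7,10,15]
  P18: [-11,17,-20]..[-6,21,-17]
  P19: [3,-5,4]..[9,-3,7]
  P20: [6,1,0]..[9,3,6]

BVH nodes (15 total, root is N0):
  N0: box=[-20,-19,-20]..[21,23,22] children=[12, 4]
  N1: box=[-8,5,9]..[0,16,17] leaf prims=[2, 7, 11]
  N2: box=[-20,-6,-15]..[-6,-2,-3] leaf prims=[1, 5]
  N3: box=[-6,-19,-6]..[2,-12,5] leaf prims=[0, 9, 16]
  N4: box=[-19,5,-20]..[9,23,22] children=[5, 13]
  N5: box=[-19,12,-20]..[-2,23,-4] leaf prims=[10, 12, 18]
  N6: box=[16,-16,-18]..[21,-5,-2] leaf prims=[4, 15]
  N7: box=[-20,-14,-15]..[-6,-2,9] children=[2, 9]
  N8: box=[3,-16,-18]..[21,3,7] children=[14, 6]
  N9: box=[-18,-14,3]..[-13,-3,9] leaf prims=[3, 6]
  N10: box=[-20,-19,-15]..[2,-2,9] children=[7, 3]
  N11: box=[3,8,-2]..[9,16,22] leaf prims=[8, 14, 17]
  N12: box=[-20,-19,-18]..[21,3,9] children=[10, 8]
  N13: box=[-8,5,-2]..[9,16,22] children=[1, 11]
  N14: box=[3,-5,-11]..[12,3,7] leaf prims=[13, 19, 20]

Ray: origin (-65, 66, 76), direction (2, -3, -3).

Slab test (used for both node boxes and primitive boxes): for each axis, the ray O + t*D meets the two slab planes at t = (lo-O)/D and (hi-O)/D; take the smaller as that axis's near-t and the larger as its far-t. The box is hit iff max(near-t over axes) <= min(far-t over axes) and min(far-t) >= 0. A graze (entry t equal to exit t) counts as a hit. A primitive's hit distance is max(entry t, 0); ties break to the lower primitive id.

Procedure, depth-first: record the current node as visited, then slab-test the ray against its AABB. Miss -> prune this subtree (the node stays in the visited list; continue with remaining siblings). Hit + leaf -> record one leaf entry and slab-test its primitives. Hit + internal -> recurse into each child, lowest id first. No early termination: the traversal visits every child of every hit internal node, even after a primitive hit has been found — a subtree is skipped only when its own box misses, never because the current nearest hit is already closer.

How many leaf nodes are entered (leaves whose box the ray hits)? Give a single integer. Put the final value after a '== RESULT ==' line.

Traverse from the root:
N0 x:[45/2,43] y:[43/3,85/3] z:[18,32] -> hit [45/2,85/3], descend [4, 12]
  N4 x:[23,37] y:[43/3,61/3] z:[18,32] -> miss, prune
  N12 x:[45/2,43] y:[21,85/3] z:[67/3,94/3] -> hit [45/2,85/3], descend [8, 10]
    N8 x:[34,43] y:[21,82/3] z:[23,94/3] -> miss, prune
    N10 x:[45/2,67/2] y:[68/3,85/3] z:[67/3,91/3] -> hit [68/3,85/3], descend [3, 7]
      N3 x:[59/2,67/2] y:[26,85/3] z:[71/3,82/3] -> miss, prune
      N7 x:[45/2,59/2] y:[68/3,80/3] z:[67/3,91/3] -> hit [68/3,80/3], descend [2, 9]
        N2 x:[45/2,59/2] y:[68/3,24] z:[79/3,91/3] -> miss, prune
        N9 x:[47/2,26] y:[23,80/3] z:[67/3,73/3] -> hit [47/2,73/3] leaf, test {P3(miss), P6@t=47/2}

9 AABB tests over nodes [0, 4, 12, 8, 10, 3, 7, 2, 9]; 1 leaf entered; closest P6.

== RESULT ==
1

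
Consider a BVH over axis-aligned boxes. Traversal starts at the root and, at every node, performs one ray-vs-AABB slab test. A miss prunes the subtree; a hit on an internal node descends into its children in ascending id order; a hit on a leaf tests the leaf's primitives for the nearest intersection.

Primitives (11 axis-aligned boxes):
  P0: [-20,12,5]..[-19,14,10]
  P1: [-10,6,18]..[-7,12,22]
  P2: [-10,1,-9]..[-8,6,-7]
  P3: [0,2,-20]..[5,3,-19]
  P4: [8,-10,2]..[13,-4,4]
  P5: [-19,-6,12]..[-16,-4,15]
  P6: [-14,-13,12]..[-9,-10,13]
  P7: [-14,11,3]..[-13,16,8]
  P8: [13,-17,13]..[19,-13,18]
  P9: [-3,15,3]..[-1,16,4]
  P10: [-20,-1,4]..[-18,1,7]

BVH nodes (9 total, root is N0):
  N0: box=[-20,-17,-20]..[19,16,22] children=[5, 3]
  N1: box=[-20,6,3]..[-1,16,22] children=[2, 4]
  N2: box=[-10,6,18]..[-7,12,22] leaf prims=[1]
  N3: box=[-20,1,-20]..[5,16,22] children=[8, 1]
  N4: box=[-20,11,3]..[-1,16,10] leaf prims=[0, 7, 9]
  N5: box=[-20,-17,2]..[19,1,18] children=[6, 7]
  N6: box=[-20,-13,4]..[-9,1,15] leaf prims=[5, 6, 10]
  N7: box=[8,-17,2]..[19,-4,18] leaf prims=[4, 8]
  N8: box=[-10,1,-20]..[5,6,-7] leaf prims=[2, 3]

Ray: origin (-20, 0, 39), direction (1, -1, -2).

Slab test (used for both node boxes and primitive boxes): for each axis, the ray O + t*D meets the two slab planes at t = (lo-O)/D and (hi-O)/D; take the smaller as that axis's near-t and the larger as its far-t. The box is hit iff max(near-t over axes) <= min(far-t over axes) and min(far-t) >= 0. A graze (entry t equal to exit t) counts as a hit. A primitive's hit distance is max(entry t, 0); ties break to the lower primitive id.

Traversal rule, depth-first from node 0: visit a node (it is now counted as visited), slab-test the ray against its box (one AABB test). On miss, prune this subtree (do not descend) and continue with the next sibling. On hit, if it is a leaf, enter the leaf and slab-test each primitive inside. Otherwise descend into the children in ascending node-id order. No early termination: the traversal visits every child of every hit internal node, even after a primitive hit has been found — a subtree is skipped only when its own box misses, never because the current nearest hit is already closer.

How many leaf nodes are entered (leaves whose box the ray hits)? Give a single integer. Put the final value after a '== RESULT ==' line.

Walk:
N0 x:[0,39] y:[-16,17] z:[17/2,59/2] -> hit [17/2,17], descend [3, 5]
  N3 x:[0,25] y:[-16,-1] z:[17/2,59/2] -> miss, prune
  N5 x:[0,39] y:[-1,17] z:[21/2,37/2] -> hit [21/2,17], descend [6, 7]
    N6 x:[0,11] y:[-1,13] z:[12,35/2] -> miss, prune
    N7 x:[28,39] y:[4,17] z:[21/2,37/2] -> miss, prune

order=[0, 3, 5, 6, 7]  |boxes|=5  |leaves|=0  hit=miss

== RESULT ==
0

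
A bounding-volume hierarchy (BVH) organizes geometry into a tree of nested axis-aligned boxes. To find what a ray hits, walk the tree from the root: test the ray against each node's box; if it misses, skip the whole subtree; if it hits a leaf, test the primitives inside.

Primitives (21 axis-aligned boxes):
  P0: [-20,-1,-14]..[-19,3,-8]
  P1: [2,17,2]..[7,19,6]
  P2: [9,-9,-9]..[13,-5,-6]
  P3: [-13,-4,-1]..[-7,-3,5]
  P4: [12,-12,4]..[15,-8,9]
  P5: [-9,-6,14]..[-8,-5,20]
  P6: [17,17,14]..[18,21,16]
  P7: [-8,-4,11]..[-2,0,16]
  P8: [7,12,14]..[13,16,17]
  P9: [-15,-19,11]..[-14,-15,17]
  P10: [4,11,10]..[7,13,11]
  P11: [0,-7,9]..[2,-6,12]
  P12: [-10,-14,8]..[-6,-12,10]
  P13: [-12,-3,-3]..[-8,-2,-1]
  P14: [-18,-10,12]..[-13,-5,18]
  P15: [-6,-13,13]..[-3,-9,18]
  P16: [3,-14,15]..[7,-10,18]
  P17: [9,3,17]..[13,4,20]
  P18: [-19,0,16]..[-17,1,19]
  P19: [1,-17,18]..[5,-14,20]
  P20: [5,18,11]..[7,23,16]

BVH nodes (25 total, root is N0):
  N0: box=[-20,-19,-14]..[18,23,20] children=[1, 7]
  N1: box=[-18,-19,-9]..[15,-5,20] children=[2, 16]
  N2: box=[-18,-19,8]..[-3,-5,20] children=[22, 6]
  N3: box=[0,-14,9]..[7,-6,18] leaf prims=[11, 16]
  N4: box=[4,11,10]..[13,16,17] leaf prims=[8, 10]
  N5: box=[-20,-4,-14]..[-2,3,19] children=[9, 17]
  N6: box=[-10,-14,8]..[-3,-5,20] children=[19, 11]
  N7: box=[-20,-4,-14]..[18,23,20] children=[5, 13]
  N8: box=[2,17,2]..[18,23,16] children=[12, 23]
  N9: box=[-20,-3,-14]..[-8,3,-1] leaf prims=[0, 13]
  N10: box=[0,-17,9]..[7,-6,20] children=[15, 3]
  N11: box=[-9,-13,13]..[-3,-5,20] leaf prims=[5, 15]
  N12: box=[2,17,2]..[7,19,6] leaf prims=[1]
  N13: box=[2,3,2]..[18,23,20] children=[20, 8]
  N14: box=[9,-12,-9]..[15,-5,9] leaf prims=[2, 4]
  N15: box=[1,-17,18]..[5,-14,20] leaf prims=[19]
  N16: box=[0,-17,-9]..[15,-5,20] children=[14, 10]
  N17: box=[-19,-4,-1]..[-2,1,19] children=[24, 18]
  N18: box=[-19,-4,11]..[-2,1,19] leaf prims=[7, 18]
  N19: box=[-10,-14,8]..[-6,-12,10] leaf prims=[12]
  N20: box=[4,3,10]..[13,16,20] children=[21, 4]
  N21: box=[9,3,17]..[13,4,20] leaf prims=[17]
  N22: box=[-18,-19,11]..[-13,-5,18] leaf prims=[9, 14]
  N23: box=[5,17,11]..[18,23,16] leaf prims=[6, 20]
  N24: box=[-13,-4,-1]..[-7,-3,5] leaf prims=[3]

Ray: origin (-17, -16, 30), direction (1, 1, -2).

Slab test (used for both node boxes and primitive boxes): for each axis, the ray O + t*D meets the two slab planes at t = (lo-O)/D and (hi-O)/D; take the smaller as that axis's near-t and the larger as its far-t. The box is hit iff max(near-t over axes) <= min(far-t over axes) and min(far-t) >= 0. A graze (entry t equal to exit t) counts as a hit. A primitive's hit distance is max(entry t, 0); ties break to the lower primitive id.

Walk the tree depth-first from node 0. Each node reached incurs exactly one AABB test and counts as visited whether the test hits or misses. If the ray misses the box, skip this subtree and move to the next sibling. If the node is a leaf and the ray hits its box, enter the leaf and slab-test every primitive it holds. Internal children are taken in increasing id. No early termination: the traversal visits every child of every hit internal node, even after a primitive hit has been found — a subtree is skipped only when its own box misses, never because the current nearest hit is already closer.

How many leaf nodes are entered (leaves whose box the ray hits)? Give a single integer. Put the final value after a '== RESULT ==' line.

Walk:
N0 x:[-3,35] y:[-3,39] z:[5,22] -> hit [5,22], descend [1, 7]
  N1 x:[-1,32] y:[-3,11] z:[5,39/2] -> hit [5,11], descend [2, 16]
    N2 x:[-1,14] y:[-3,11] z:[5,11] -> hit [5,11], descend [6, 22]
      N6 x:[7,14] y:[2,11] z:[5,11] -> hit [7,11], descend [11, 19]
        N11 x:[8,14] y:[3,11] z:[5,17/2] -> hit [8,17/2] leaf, test {P5(miss), P15(miss)}
        N19 x:[7,11] y:[2,4] z:[10,11] -> miss, prune
      N22 x:[-1,4] y:[-3,11] z:[6,19/2] -> miss, prune
    N16 x:[17,32] y:[-1,11] z:[5,39/2] -> miss, prune
  N7 x:[-3,35] y:[12,39] z:[5,22] -> hit [12,22], descend [5, 13]
    N5 x:[-3,15] y:[12,19] z:[11/2,22] -> hit [12,15], descend [9, 17]
      N9 x:[-3,9] y:[13,19] z:[31/2,22] -> miss, prune
      N17 x:[-2,15] y:[12,17] z:[11/2,31/2] -> hit [12,15], descend [18, 24]
        N18 x:[-2,15] y:[12,17] z:[11/2,19/2] -> miss, prune
        N24 x:[4,10] y:[12,13] z:[25/2,31/2] -> miss, prune
    N13 x:[19,35] y:[19,39] z:[5,14] -> miss, prune

Visited [0, 1, 2, 6, 11, 19, 22, 16, 7, 5, 9, 17, 18, 24, 13]. Tests: 15 box, 1 leaf. Nearest: miss.

== RESULT ==
1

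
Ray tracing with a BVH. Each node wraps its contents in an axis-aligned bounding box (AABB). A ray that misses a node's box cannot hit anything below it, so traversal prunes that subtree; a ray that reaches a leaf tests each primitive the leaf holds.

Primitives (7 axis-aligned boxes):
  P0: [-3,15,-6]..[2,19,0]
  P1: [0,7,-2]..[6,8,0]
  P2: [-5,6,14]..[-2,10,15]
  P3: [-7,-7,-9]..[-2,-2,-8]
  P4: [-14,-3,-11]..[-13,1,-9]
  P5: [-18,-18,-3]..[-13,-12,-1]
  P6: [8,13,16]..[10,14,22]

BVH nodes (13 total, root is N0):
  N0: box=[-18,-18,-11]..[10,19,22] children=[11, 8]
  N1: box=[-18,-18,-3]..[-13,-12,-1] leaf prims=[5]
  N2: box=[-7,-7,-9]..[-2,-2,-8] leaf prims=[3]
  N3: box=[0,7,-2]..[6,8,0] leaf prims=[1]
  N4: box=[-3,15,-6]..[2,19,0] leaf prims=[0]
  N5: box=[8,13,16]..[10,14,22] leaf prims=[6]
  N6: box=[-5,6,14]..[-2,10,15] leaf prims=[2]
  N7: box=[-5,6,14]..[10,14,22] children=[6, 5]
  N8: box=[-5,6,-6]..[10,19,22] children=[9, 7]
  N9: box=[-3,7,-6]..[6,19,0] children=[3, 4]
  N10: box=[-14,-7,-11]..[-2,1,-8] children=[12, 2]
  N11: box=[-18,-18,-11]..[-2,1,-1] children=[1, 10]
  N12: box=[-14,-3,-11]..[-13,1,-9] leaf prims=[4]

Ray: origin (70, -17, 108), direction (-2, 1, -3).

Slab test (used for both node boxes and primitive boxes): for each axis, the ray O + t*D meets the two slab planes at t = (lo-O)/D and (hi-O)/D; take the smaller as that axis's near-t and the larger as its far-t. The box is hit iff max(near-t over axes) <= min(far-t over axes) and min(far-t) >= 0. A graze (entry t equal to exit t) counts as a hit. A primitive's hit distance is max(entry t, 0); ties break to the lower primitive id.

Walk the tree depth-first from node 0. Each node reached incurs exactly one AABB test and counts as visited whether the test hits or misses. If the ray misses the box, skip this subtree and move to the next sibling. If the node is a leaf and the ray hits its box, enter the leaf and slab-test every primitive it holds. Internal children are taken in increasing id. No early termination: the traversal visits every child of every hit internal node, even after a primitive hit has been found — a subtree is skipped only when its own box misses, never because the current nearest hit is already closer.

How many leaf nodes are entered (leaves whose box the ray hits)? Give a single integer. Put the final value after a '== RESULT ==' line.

Trace the traversal:
N0 x:[30,44] y:[-1,36] z:[86/3,119/3] -> hit [30,36], descend [8, 11]
  N8 x:[30,75/2] y:[23,36] z:[86/3,38] -> hit [30,36], descend [7, 9]
    N7 x:[30,75/2] y:[23,31] z:[86/3,94/3] -> hit [30,31], descend [5, 6]
      N5 x:[30,31] y:[30,31] z:[86/3,92/3] -> hit [30,92/3] leaf, test {P6@t=30}
      N6 x:[36,75/2] y:[23,27] z:[31,94/3] -> miss, prune
    N9 x:[32,73/2] y:[24,36] z:[36,38] -> hit [36,36], descend [3, 4]
      N3 x:[32,35] y:[24,25] z:[36,110/3] -> miss, prune
      N4 x:[34,73/2] y:[32,36] z:[36,38] -> hit [36,36] leaf, test {P0@t=36}
  N11 x:[36,44] y:[-1,18] z:[109/3,119/3] -> miss, prune

9 AABB tests over nodes [0, 8, 7, 5, 6, 9, 3, 4, 11]; 2 leaves entered; closest P6.

== RESULT ==
2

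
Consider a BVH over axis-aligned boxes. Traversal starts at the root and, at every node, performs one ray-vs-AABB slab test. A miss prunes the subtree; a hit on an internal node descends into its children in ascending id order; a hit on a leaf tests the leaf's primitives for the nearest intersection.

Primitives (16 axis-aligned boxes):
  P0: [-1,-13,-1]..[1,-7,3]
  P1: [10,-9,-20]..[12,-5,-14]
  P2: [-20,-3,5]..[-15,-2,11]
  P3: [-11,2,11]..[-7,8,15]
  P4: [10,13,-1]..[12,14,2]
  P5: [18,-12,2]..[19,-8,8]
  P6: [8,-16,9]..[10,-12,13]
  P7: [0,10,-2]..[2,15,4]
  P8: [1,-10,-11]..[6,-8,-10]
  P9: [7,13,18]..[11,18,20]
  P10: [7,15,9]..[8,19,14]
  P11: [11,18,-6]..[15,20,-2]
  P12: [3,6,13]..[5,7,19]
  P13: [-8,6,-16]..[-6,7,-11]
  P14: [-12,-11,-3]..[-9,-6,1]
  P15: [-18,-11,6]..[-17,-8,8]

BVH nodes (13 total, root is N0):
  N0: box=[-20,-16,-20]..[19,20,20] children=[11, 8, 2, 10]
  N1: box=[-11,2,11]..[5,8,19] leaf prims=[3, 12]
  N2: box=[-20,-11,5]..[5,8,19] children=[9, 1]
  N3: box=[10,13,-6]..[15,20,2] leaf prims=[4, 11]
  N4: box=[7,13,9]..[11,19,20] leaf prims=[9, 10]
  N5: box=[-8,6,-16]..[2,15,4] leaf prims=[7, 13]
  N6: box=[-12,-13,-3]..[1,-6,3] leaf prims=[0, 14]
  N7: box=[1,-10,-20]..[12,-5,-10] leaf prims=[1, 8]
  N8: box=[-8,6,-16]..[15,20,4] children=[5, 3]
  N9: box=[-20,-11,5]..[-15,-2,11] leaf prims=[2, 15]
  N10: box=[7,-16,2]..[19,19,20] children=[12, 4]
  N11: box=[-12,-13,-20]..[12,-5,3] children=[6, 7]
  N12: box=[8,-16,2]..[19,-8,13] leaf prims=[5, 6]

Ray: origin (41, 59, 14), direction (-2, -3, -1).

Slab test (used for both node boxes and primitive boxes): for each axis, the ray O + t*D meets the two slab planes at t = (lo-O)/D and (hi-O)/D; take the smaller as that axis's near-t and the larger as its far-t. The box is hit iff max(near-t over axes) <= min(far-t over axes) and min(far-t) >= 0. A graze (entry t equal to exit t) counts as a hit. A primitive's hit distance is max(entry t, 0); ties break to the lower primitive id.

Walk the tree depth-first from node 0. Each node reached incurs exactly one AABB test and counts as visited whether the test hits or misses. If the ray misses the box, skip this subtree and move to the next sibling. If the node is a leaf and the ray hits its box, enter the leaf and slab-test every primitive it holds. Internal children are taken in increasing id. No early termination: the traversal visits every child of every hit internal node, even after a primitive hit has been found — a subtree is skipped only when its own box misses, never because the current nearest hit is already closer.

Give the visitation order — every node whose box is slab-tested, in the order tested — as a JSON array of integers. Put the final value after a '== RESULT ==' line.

Walk:
N0 x:[11,61/2] y:[13,25] z:[-6,34] -> hit [13,25], descend [2, 8, 10, 11]
  N2 x:[18,61/2] y:[17,70/3] z:[-5,9] -> miss, prune
  N8 x:[13,49/2] y:[13,53/3] z:[10,30] -> hit [13,53/3], descend [3, 5]
    N3 x:[13,31/2] y:[13,46/3] z:[12,20] -> hit [13,46/3] leaf, test {P4@t=15, P11(miss)}
    N5 x:[39/2,49/2] y:[44/3,53/3] z:[10,30] -> miss, prune
  N10 x:[11,17] y:[40/3,25] z:[-6,12] -> miss, prune
  N11 x:[29/2,53/2] y:[64/3,24] z:[11,34] -> hit [64/3,24], descend [6, 7]
    N6 x:[20,53/2] y:[65/3,24] z:[11,17] -> miss, prune
    N7 x:[29/2,20] y:[64/3,23] z:[24,34] -> miss, prune

Summary -> nodes [0, 2, 8, 3, 5, 10, 11, 6, 7]; box-tests=9; leaf-entries=1; first=P4

== RESULT ==
[0, 2, 8, 3, 5, 10, 11, 6, 7]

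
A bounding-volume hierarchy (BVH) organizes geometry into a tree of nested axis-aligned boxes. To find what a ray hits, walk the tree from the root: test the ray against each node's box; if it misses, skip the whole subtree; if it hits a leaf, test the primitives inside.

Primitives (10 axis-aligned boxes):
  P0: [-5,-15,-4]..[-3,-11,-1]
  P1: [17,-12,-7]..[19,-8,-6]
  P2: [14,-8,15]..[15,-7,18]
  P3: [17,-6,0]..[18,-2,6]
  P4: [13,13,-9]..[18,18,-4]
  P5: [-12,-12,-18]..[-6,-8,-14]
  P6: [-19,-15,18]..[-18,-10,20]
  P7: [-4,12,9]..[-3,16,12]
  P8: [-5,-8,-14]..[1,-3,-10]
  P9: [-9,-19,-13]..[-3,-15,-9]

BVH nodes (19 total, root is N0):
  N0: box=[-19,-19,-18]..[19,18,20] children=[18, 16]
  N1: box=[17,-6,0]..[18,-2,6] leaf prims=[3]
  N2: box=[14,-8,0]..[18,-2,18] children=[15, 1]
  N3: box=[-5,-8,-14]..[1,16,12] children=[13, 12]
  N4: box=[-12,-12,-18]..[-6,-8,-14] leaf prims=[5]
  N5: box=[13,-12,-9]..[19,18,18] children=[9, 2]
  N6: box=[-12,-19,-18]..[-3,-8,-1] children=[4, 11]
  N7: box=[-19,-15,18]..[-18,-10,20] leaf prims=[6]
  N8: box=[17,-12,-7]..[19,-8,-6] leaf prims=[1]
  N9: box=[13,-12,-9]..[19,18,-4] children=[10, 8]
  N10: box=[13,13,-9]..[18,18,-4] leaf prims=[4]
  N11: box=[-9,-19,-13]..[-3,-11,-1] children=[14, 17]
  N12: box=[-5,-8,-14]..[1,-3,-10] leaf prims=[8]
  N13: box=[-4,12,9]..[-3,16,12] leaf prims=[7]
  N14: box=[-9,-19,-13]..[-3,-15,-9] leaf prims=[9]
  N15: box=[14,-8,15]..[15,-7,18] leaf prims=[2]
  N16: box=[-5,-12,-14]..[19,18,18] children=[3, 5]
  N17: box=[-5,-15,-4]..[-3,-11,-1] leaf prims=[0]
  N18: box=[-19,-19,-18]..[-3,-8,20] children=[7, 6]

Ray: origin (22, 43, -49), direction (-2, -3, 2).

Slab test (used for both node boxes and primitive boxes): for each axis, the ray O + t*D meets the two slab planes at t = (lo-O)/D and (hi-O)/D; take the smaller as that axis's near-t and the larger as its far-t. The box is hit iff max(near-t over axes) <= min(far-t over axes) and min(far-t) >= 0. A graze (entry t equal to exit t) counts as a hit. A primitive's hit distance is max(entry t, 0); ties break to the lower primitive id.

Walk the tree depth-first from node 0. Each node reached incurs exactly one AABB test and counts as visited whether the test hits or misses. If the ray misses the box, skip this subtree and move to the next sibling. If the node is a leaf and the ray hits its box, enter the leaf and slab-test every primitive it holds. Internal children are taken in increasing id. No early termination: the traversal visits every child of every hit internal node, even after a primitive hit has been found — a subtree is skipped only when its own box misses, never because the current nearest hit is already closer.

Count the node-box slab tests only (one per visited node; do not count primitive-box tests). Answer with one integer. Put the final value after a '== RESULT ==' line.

Walk:
N0 x:[3/2,41/2] y:[25/3,62/3] z:[31/2,69/2] -> hit [31/2,41/2], descend [16, 18]
  N16 x:[3/2,27/2] y:[25/3,55/3] z:[35/2,67/2] -> miss, prune
  N18 x:[25/2,41/2] y:[17,62/3] z:[31/2,69/2] -> hit [17,41/2], descend [6, 7]
    N6 x:[25/2,17] y:[17,62/3] z:[31/2,24] -> hit [17,17], descend [4, 11]
      N4 x:[14,17] y:[17,55/3] z:[31/2,35/2] -> hit [17,17] leaf, test {P5@t=17}
      N11 x:[25/2,31/2] y:[18,62/3] z:[18,24] -> miss, prune
    N7 x:[20,41/2] y:[53/3,58/3] z:[67/2,69/2] -> miss, prune

Visited [0, 16, 18, 6, 4, 11, 7]. Tests: 7 box, 1 leaf. Nearest: P5.

== RESULT ==
7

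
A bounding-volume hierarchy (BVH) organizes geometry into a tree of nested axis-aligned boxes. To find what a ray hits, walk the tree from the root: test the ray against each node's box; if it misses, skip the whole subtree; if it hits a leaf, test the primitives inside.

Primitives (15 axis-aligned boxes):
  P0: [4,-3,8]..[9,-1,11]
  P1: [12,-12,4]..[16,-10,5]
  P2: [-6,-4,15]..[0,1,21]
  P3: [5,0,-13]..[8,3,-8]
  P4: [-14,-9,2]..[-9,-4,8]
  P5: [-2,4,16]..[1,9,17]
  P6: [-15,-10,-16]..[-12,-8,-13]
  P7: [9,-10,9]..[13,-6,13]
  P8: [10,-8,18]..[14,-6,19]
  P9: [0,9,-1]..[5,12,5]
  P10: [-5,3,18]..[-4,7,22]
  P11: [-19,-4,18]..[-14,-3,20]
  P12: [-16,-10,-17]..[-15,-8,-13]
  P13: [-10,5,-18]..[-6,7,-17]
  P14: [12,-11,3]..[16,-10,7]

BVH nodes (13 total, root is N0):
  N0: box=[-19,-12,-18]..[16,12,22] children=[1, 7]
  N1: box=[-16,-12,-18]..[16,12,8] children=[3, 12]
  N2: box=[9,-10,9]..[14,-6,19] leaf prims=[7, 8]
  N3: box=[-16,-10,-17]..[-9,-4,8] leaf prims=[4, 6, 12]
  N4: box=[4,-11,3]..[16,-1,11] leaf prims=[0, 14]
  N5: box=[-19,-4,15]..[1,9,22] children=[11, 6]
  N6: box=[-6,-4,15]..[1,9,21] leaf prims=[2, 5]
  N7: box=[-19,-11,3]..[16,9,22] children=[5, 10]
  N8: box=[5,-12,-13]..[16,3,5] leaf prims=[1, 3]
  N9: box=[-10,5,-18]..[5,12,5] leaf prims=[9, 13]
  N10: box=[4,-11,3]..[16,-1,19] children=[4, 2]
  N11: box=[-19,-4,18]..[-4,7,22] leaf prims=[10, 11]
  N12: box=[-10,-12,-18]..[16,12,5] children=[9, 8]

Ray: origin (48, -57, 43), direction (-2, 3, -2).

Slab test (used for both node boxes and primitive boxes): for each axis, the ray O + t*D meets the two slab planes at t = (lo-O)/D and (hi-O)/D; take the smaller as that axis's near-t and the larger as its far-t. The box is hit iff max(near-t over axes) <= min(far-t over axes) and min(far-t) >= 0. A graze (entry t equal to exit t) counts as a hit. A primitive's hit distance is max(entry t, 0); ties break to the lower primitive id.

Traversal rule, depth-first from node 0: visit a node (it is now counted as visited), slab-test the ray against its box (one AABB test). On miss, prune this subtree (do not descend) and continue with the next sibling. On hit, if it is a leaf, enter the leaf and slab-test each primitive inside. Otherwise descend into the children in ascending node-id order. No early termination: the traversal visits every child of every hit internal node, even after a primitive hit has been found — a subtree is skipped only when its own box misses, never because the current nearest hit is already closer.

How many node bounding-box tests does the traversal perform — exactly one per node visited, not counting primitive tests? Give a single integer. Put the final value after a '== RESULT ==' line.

Walk:
N0 x:[16,67/2] y:[15,23] z:[21/2,61/2] -> hit [16,23], descend [1, 7]
  N1 x:[16,32] y:[15,23] z:[35/2,61/2] -> hit [35/2,23], descend [3, 12]
    N3 x:[57/2,32] y:[47/3,53/3] z:[35/2,30] -> miss, prune
    N12 x:[16,29] y:[15,23] z:[19,61/2] -> hit [19,23], descend [8, 9]
      N8 x:[16,43/2] y:[15,20] z:[19,28] -> hit [19,20] leaf, test {P1(miss), P3(miss)}
      N9 x:[43/2,29] y:[62/3,23] z:[19,61/2] -> hit [43/2,23] leaf, test {P9@t=22, P13(miss)}
  N7 x:[16,67/2] y:[46/3,22] z:[21/2,20] -> hit [16,20], descend [5, 10]
    N5 x:[47/2,67/2] y:[53/3,22] z:[21/2,14] -> miss, prune
    N10 x:[16,22] y:[46/3,56/3] z:[12,20] -> hit [16,56/3], descend [2, 4]
      N2 x:[17,39/2] y:[47/3,17] z:[12,17] -> hit [17,17] leaf, test {P7(miss), P8(miss)}
      N4 x:[16,22] y:[46/3,56/3] z:[16,20] -> hit [16,56/3] leaf, test {P0(miss), P14(miss)}

order=[0, 1, 3, 12, 8, 9, 7, 5, 10, 2, 4]  |boxes|=11  |leaves|=4  hit=P9

== RESULT ==
11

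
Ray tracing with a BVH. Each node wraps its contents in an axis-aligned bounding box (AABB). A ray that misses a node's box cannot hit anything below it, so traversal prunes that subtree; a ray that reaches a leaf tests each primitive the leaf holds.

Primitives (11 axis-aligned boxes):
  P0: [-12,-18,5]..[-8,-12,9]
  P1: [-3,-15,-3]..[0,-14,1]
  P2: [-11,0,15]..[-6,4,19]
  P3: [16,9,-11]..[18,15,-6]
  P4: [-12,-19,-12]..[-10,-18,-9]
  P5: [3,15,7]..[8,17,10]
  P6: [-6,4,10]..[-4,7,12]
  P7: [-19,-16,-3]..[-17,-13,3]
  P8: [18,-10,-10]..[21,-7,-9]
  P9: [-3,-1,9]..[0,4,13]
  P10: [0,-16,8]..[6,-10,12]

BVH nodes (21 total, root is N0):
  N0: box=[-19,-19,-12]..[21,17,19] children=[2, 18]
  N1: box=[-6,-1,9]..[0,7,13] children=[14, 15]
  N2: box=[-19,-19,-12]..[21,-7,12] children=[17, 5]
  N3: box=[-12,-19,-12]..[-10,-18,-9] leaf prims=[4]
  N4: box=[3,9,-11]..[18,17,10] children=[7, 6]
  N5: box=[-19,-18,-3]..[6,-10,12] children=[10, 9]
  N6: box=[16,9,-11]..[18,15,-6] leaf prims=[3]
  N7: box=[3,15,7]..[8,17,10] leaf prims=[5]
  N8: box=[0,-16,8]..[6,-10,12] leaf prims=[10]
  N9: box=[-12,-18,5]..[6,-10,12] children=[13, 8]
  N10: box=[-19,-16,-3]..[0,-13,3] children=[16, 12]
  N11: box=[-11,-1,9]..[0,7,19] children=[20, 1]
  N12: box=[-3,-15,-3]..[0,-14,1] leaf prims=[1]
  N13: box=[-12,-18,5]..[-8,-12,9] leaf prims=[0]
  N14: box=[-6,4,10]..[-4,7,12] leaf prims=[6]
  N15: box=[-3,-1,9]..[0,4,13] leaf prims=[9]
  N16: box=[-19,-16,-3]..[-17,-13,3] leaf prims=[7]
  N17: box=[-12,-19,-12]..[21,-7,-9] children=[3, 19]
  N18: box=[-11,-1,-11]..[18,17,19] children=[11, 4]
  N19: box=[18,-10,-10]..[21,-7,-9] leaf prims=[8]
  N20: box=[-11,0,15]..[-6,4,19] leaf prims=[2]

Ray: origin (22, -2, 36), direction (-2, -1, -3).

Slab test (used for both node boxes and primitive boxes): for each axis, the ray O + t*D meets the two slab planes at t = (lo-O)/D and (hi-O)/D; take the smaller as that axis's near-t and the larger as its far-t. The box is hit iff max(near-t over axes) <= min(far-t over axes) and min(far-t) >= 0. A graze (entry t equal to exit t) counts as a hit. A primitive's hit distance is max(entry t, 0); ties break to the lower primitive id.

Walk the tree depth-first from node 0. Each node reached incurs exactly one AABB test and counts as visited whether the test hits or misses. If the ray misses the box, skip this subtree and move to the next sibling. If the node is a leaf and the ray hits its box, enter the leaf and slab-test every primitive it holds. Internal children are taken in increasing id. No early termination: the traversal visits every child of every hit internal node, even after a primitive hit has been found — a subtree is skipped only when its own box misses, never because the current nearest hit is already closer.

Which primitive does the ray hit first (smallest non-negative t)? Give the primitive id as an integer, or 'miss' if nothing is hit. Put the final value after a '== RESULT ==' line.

Walk:
N0 x:[1/2,41/2] y:[-19,17] z:[17/3,16] -> hit [17/3,16], descend [2, 18]
  N2 x:[1/2,41/2] y:[5,17] z:[8,16] -> hit [8,16], descend [5, 17]
    N5 x:[8,41/2] y:[8,16] z:[8,13] -> hit [8,13], descend [9, 10]
      N9 x:[8,17] y:[8,16] z:[8,31/3] -> hit [8,31/3], descend [8, 13]
        N8 x:[8,11] y:[8,14] z:[8,28/3] -> hit [8,28/3] leaf, test {P10@t=8}
        N13 x:[15,17] y:[10,16] z:[9,31/3] -> miss, prune
      N10 x:[11,41/2] y:[11,14] z:[11,13] -> hit [11,13], descend [12, 16]
        N12 x:[11,25/2] y:[12,13] z:[35/3,13] -> hit [12,25/2] leaf, test {P1@t=12}
        N16 x:[39/2,41/2] y:[11,14] z:[11,13] -> miss, prune
    N17 x:[1/2,17] y:[5,17] z:[15,16] -> hit [15,16], descend [3, 19]
      N3 x:[16,17] y:[16,17] z:[15,16] -> hit [16,16] leaf, test {P4@t=16}
      N19 x:[1/2,2] y:[5,8] z:[15,46/3] -> miss, prune
  N18 x:[2,33/2] y:[-19,-1] z:[17/3,47/3] -> miss, prune

13 AABB tests over nodes [0, 2, 5, 9, 8, 13, 10, 12, 16, 17, 3, 19, 18]; 3 leaves entered; closest P10.

== RESULT ==
10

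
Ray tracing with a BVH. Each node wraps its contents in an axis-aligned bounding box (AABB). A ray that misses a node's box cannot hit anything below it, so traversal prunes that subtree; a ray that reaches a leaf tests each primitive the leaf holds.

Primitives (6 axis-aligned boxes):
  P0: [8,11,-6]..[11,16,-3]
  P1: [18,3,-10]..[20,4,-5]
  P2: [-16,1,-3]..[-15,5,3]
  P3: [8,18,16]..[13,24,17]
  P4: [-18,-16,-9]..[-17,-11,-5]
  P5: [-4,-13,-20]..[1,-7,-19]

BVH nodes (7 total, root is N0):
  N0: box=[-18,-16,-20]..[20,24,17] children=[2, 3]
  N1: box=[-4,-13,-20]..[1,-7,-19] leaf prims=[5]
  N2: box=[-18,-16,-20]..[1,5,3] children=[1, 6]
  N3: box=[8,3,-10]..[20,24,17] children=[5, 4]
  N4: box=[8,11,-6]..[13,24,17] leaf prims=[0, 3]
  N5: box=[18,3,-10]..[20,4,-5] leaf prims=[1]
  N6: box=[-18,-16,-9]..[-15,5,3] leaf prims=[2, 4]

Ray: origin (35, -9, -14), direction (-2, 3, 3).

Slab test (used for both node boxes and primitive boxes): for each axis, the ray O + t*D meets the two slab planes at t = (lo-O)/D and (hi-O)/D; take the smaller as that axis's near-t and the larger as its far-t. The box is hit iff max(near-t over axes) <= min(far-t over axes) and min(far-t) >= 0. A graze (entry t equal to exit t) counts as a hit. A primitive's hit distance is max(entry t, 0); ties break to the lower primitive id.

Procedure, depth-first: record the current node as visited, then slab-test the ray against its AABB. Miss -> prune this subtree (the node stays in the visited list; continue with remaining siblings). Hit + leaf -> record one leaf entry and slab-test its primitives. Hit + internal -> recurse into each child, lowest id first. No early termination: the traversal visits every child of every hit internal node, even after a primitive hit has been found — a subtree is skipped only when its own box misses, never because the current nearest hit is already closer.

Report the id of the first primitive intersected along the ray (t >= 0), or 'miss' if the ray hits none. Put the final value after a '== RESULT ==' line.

Traverse from the root:
N0 x:[15/2,53/2] y:[-7/3,11] z:[-2,31/3] -> hit [15/2,31/3], descend [2, 3]
  N2 x:[17,53/2] y:[-7/3,14/3] z:[-2,17/3] -> miss, prune
  N3 x:[15/2,27/2] y:[4,11] z:[4/3,31/3] -> hit [15/2,31/3], descend [4, 5]
    N4 x:[11,27/2] y:[20/3,11] z:[8/3,31/3] -> miss, prune
    N5 x:[15/2,17/2] y:[4,13/3] z:[4/3,3] -> miss, prune

5 AABB tests over nodes [0, 2, 3, 4, 5]; 0 leaves entered; closest miss.

== RESULT ==
miss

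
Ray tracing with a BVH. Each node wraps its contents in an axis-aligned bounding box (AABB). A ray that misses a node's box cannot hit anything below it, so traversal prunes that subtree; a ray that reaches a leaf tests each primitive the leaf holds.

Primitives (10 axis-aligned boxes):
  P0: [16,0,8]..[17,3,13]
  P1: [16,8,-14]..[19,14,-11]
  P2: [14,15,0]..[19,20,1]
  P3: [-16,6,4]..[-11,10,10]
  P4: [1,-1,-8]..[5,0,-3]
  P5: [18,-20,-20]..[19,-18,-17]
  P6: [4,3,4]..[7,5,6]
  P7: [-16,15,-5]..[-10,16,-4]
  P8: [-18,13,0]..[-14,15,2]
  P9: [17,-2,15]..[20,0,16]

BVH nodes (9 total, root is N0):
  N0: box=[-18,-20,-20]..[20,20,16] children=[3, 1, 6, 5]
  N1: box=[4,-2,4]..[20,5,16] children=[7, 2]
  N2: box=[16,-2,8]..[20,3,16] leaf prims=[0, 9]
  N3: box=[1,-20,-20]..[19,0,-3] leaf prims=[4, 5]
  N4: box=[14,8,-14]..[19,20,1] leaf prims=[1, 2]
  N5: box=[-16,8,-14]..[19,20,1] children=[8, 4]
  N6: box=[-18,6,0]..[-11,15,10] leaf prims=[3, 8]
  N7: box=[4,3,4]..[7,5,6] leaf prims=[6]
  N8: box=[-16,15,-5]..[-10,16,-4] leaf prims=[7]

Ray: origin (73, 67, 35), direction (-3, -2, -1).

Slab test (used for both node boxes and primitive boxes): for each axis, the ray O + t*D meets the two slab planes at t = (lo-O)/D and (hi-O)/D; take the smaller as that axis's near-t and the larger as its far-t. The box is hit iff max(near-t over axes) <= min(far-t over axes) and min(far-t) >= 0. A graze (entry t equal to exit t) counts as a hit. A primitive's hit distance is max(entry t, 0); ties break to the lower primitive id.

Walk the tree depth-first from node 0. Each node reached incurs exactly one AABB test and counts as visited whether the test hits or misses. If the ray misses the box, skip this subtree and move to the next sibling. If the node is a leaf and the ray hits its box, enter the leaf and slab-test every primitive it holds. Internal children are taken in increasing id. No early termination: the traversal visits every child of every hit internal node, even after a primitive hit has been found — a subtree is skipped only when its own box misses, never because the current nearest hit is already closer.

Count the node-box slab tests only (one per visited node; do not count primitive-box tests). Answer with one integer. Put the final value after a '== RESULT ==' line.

Walk:
N0 x:[53/3,91/3] y:[47/2,87/2] z:[19,55] -> hit [47/2,91/3], descend [1, 3, 5, 6]
  N1 x:[53/3,23] y:[31,69/2] z:[19,31] -> miss, prune
  N3 x:[18,24] y:[67/2,87/2] z:[38,55] -> miss, prune
  N5 x:[18,89/3] y:[47/2,59/2] z:[34,49] -> miss, prune
  N6 x:[28,91/3] y:[26,61/2] z:[25,35] -> hit [28,91/3] leaf, test {P3@t=57/2, P8(miss)}

Summary -> nodes [0, 1, 3, 5, 6]; box-tests=5; leaf-entries=1; first=P3

== RESULT ==
5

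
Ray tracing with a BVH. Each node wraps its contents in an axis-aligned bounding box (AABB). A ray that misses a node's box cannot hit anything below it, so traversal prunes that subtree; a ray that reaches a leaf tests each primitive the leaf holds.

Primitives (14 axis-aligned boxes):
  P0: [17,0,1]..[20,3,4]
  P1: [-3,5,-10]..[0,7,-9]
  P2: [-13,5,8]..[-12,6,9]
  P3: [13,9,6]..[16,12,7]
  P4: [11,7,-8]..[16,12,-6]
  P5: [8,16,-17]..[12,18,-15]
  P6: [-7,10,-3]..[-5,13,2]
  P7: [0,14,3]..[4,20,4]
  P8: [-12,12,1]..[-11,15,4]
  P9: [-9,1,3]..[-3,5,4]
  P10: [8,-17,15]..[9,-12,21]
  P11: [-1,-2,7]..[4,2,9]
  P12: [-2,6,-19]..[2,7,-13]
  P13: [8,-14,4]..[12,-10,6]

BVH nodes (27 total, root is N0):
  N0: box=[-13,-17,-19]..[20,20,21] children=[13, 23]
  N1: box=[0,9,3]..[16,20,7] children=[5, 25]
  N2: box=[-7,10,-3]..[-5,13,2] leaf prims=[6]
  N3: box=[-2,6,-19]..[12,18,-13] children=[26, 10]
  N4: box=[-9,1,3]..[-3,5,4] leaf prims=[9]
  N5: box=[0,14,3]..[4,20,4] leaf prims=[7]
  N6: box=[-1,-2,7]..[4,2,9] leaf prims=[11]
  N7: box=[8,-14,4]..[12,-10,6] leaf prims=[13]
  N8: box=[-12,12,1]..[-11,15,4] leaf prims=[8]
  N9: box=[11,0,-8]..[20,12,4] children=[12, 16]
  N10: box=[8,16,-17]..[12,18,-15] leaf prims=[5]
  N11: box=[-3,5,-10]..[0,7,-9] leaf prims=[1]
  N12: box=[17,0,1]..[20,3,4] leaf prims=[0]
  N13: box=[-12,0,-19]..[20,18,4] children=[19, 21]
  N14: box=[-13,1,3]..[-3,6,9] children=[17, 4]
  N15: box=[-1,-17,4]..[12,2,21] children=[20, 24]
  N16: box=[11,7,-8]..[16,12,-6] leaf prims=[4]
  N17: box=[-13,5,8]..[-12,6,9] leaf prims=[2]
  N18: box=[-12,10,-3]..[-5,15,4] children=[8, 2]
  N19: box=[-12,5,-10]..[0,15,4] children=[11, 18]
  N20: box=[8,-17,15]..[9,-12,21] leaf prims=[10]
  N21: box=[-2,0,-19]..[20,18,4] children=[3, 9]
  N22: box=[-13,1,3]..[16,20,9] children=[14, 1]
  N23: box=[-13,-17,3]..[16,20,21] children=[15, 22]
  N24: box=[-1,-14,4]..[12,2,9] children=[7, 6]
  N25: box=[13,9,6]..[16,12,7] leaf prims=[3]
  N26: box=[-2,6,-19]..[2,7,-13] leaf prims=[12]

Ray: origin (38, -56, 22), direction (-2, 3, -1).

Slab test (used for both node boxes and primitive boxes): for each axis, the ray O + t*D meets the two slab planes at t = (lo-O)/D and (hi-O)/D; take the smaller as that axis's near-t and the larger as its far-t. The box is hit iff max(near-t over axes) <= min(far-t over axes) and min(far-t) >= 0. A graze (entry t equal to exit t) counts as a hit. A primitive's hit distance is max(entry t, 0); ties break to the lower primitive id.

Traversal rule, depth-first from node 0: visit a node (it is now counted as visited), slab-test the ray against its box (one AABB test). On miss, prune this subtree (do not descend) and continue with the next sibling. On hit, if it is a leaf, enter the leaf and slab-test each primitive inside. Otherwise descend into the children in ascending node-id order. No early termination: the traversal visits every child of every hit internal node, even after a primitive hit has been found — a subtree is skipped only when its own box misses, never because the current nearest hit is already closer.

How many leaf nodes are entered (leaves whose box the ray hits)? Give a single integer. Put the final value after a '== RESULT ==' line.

Trace the traversal:
N0 x:[9,51/2] y:[13,76/3] z:[1,41] -> hit [13,76/3], descend [13, 23]
  N13 x:[9,25] y:[56/3,74/3] z:[18,41] -> hit [56/3,74/3], descend [19, 21]
    N19 x:[19,25] y:[61/3,71/3] z:[18,32] -> hit [61/3,71/3], descend [11, 18]
      N11 x:[19,41/2] y:[61/3,21] z:[31,32] -> miss, prune
      N18 x:[43/2,25] y:[22,71/3] z:[18,25] -> hit [22,71/3], descend [2, 8]
        N2 x:[43/2,45/2] y:[22,23] z:[20,25] -> hit [22,45/2] leaf, test {P6@t=22}
        N8 x:[49/2,25] y:[68/3,71/3] z:[18,21] -> miss, prune
    N21 x:[9,20] y:[56/3,74/3] z:[18,41] -> hit [56/3,20], descend [3, 9]
      N3 x:[13,20] y:[62/3,74/3] z:[35,41] -> miss, prune
      N9 x:[9,27/2] y:[56/3,68/3] z:[18,30] -> miss, prune
  N23 x:[11,51/2] y:[13,76/3] z:[1,19] -> hit [13,19], descend [15, 22]
    N15 x:[13,39/2] y:[13,58/3] z:[1,18] -> hit [13,18], descend [20, 24]
      N20 x:[29/2,15] y:[13,44/3] z:[1,7] -> miss, prune
      N24 x:[13,39/2] y:[14,58/3] z:[13,18] -> hit [14,18], descend [6, 7]
        N6 x:[17,39/2] y:[18,58/3] z:[13,15] -> miss, prune
        N7 x:[13,15] y:[14,46/3] z:[16,18] -> miss, prune
    N22 x:[11,51/2] y:[19,76/3] z:[13,19] -> hit [19,19], descend [1, 14]
      N1 x:[11,19] y:[65/3,76/3] z:[15,19] -> miss, prune
      N14 x:[41/2,51/2] y:[19,62/3] z:[13,19] -> miss, prune

19 AABB tests over nodes [0, 13, 19, 11, 18, 2, 8, 21, 3, 9, 23, 15, 20, 24, 6, 7, 22, 1, 14]; 1 leaf entered; closest P6.

== RESULT ==
1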